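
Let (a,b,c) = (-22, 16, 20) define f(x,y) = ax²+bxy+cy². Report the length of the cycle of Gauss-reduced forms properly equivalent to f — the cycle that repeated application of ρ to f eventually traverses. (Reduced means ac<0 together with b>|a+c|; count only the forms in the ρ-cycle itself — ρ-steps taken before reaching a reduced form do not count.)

D = 2016, ⌊√D⌋ = 44
river: ρ → (20,24,-18)
river: ρ → (-18,12,26)
river: ρ → (26,40,-4)
river: ρ → (-4,40,26)
river: ρ → (26,12,-18)
river: ρ → (-18,24,20)
river: ρ → (20,16,-22)
river: ρ → (-22,28,14)
river: ρ → (14,28,-22)
river: ρ → (-22,16,20)
ρ-cycle length = 10 (tail of 0 descent steps not counted)

10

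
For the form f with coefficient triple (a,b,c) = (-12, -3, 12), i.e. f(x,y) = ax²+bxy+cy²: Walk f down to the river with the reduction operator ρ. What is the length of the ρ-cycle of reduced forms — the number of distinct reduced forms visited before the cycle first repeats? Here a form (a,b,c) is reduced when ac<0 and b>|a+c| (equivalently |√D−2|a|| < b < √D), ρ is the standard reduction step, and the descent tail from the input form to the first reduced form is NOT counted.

D = 585, ⌊√D⌋ = 24
descent: ρ → (12,3,-12)  [lands on river]
river: ρ → (-12,21,3)
river: ρ → (3,21,-12)
river: ρ → (-12,3,12)
river: ρ → (12,21,-3)
river: ρ → (-3,21,12)
ρ-cycle length = 6 (tail of 1 descent step not counted)

6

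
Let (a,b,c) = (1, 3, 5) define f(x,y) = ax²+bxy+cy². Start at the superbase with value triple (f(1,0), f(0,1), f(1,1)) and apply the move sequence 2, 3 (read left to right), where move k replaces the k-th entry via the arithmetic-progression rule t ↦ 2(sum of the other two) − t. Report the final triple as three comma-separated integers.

start (1,5,9) = (f(1,0),f(0,1),f(1,1))
replace slot 2: 2·(1+9) − 5 = 15 → (1,15,9)
replace slot 3: 2·(1+15) − 9 = 23 → (1,15,23)

1,15,23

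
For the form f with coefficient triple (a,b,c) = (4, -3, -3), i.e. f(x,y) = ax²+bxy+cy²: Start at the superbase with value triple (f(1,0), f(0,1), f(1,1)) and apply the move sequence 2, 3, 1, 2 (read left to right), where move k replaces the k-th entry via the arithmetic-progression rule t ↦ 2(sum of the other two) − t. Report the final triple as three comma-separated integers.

start (4,-3,-2) = (f(1,0),f(0,1),f(1,1))
replace slot 2: 2·(4+(-2)) − (-3) = 7 → (4,7,-2)
replace slot 3: 2·(4+7) − (-2) = 24 → (4,7,24)
replace slot 1: 2·(7+24) − 4 = 58 → (58,7,24)
replace slot 2: 2·(58+24) − 7 = 157 → (58,157,24)

58,157,24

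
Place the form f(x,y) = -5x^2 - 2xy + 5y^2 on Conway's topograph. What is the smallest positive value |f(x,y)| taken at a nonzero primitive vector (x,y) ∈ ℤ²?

descent: ρ → (5,2,-5)  [lands on river]
river: ρ → (-5,8,2)
river: ρ → (2,8,-5)
river: ρ → (-5,2,5)
river: ρ → (5,8,-2)
river: ρ → (-2,8,5)
closes: descent 1, river 6
min |a| on river = 2

2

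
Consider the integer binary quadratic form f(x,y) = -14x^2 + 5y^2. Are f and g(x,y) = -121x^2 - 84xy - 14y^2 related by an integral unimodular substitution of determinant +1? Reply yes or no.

D₁ = 280, D₂ = 280
river cycle of f (length 6): (5, 10, -9), (-9, 8, 6), (6, 16, -1), (-1, 16, 6), (6, 8, -9), (-9, 10, 5)
river cycle of g (length 6): (5, 10, -9), (-9, 8, 6), (6, 16, -1), (-1, 16, 6), (6, 8, -9), (-9, 10, 5)
cycles coincide ⇒ equivalent

yes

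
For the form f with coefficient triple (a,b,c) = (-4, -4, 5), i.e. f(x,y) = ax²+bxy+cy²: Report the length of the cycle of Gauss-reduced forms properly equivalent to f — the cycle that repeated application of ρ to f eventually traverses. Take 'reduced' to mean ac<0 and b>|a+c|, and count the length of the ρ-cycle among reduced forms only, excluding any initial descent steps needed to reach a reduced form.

D = 96, ⌊√D⌋ = 9
descent: ρ → (5,4,-4)  [lands on river]
river: ρ → (-4,4,5)
river: ρ → (5,6,-3)
river: ρ → (-3,6,5)
ρ-cycle length = 4 (tail of 1 descent step not counted)

4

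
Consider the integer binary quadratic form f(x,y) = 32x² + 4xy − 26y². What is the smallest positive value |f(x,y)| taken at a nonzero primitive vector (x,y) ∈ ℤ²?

descent: ρ → (-26,48,10)  [lands on river]
river: ρ → (10,52,-16)
river: ρ → (-16,44,22)
river: ρ → (22,44,-16)
river: ρ → (-16,52,10)
river: ρ → (10,48,-26)
river: ρ → (-26,56,2)
river: ρ → (2,56,-26)
closes: descent 1, river 8
min |a| on river = 2

2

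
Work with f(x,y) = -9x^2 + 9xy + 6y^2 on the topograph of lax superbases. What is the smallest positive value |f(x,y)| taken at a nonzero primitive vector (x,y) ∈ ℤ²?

river: ρ → (6,15,-3)
river: ρ → (-3,15,6)
river: ρ → (6,9,-9)
river: ρ → (-9,9,6)
closes: descent 0, river 4
min |a| on river = 3

3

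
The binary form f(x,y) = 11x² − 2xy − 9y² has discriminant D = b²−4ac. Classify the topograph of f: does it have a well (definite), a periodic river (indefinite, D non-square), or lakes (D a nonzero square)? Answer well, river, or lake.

D = b²−4ac = (-2)² − 4·11·(-9) = 400
D = 20² is a perfect square ⇒ form factors over ℤ ⇒ lakes

lake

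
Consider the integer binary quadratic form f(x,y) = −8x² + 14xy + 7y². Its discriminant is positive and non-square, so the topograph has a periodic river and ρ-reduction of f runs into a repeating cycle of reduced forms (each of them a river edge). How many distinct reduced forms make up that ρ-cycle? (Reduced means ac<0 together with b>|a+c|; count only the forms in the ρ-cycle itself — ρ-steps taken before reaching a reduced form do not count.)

D = 420, ⌊√D⌋ = 20
river: ρ → (7,14,-8)
river: ρ → (-8,18,3)
river: ρ → (3,18,-8)
river: ρ → (-8,14,7)
ρ-cycle length = 4 (tail of 0 descent steps not counted)

4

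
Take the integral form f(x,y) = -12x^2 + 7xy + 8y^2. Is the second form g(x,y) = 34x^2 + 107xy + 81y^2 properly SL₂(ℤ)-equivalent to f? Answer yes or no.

D₁ = 433, D₂ = 433
river cycle of f (length 46): (8, 9, -11), (-11, 13, 6), (6, 11, -13), (-13, 15, 4), (4, 17, -9), (-9, 19, 2), (2, 17, -18), (-18, 19, 1), (1, 19, -18), (-18, 17, 2), … (36 more)
river cycle of g (length 46): (8, 9, -11), (-11, 13, 6), (6, 11, -13), (-13, 15, 4), (4, 17, -9), (-9, 19, 2), (2, 17, -18), (-18, 19, 1), (1, 19, -18), (-18, 17, 2), … (36 more)
cycles coincide ⇒ equivalent

yes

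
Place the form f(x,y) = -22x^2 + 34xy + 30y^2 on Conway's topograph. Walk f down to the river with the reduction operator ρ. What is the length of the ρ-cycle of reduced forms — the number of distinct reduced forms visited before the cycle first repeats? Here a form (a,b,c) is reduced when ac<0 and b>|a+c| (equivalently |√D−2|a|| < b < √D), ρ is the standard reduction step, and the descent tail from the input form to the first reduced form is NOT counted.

D = 3796, ⌊√D⌋ = 61
river: ρ → (30,26,-26)
river: ρ → (-26,26,30)
river: ρ → (30,34,-22)
river: ρ → (-22,54,10)
river: ρ → (10,46,-42)
river: ρ → (-42,38,14)
river: ρ → (14,46,-30)
river: ρ → (-30,14,30)
river: ρ → (30,46,-14)
river: ρ → (-14,38,42)
river: ρ → (42,46,-10)
river: ρ → (-10,54,22)
river: ρ → (22,34,-30)
river: ρ → (-30,26,26)
river: ρ → (26,26,-30)
river: ρ → (-30,34,22)
river: ρ → (22,54,-10)
river: ρ → (-10,46,42)
river: ρ → (42,38,-14)
river: ρ → (-14,46,30)
river: ρ → (30,14,-30)
river: ρ → (-30,46,14)
river: ρ → (14,38,-42)
river: ρ → (-42,46,10)
river: ρ → (10,54,-22)
river: ρ → (-22,34,30)
ρ-cycle length = 26 (tail of 0 descent steps not counted)

26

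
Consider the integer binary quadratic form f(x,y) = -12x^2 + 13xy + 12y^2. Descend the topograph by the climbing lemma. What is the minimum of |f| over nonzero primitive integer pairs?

river: ρ → (12,11,-13)
river: ρ → (-13,15,10)
river: ρ → (10,25,-3)
river: ρ → (-3,23,18)
river: ρ → (18,13,-8)
river: ρ → (-8,19,12)
river: ρ → (12,5,-15)
river: ρ → (-15,25,2)
river: ρ → (2,27,-2)
river: ρ → (-2,25,15)
river: ρ → (15,5,-12)
river: ρ → (-12,19,8)
river: ρ → (8,13,-18)
river: ρ → (-18,23,3)
river: ρ → (3,25,-10)
river: ρ → (-10,15,13)
river: ρ → (13,11,-12)
river: ρ → (-12,13,12)
closes: descent 0, river 18
min |a| on river = 2

2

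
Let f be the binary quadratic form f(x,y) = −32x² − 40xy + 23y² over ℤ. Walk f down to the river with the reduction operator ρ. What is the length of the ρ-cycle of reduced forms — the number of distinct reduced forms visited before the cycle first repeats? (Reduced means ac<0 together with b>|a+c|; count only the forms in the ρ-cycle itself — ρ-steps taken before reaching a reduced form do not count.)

D = 4544, ⌊√D⌋ = 67
descent: ρ → (23,40,-32)  [lands on river]
river: ρ → (-32,24,31)
river: ρ → (31,38,-25)
river: ρ → (-25,62,7)
river: ρ → (7,64,-16)
river: ρ → (-16,64,7)
river: ρ → (7,62,-25)
river: ρ → (-25,38,31)
river: ρ → (31,24,-32)
river: ρ → (-32,40,23)
river: ρ → (23,52,-20)
river: ρ → (-20,28,47)
river: ρ → (47,66,-1)
river: ρ → (-1,66,47)
river: ρ → (47,28,-20)
river: ρ → (-20,52,23)
ρ-cycle length = 16 (tail of 1 descent step not counted)

16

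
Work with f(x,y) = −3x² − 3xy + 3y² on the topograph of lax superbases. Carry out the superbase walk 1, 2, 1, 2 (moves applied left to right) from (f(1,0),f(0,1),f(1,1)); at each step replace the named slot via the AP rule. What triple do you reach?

start (-3,3,-3) = (f(1,0),f(0,1),f(1,1))
replace slot 1: 2·(3+(-3)) − (-3) = 3 → (3,3,-3)
replace slot 2: 2·(3+(-3)) − 3 = -3 → (3,-3,-3)
replace slot 1: 2·((-3)+(-3)) − 3 = -15 → (-15,-3,-3)
replace slot 2: 2·((-15)+(-3)) − (-3) = -33 → (-15,-33,-3)

-15,-33,-3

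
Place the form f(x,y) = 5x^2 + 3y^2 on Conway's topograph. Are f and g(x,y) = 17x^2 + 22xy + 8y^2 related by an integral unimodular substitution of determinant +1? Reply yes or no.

D₁ = -60, D₂ = -60
f: flip: (5,0,3)→(3,0,5)
f: reduced (well bottom): (3,0,5) with a≤c, −a<b≤a
g: translate: b→-12 (≡22 mod 34), so (17,22,8)→(17,-12,3)
g: flip: (17,-12,3)→(3,12,17)
g: translate: b→0 (≡12 mod 6), so (3,12,17)→(3,0,5)
g: reduced (well bottom): (3,0,5) with a≤c, −a<b≤a
reduced forms (3, 0, 5) vs (3, 0, 5) ⇒ equivalent

yes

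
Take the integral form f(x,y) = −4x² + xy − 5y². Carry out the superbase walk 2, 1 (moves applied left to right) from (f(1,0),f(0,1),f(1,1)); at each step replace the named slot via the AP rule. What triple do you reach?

start (-4,-5,-8) = (f(1,0),f(0,1),f(1,1))
replace slot 2: 2·((-4)+(-8)) − (-5) = -19 → (-4,-19,-8)
replace slot 1: 2·((-19)+(-8)) − (-4) = -50 → (-50,-19,-8)

-50,-19,-8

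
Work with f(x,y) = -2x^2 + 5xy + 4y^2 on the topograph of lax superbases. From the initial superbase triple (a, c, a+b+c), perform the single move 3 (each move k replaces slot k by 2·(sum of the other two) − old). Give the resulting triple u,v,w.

start (-2,4,7) = (f(1,0),f(0,1),f(1,1))
replace slot 3: 2·((-2)+4) − 7 = -3 → (-2,4,-3)

-2,4,-3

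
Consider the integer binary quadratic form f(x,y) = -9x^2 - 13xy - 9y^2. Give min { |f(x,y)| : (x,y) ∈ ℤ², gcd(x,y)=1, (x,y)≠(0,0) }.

translate: b→-5 (≡13 mod 18), so (9,13,9)→(9,-5,5)
flip: (9,-5,5)→(5,5,9)
reduced (well bottom): (5,5,9) with a≤c, −a<b≤a
well minimum |f| = |-5| = 5 (negative-definite)

5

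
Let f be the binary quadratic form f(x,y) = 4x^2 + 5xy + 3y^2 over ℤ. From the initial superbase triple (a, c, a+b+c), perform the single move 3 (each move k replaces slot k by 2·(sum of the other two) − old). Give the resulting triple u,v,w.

start (4,3,12) = (f(1,0),f(0,1),f(1,1))
replace slot 3: 2·(4+3) − 12 = 2 → (4,3,2)

4,3,2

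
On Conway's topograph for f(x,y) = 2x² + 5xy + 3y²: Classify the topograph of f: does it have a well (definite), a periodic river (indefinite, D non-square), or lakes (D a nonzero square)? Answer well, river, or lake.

D = b²−4ac = 5² − 4·2·3 = 1
D = 1² is a perfect square ⇒ form factors over ℤ ⇒ lakes

lake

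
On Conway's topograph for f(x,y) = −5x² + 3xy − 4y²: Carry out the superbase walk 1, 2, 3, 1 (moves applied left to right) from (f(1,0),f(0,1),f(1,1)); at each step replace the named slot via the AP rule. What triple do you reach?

start (-5,-4,-6) = (f(1,0),f(0,1),f(1,1))
replace slot 1: 2·((-4)+(-6)) − (-5) = -15 → (-15,-4,-6)
replace slot 2: 2·((-15)+(-6)) − (-4) = -38 → (-15,-38,-6)
replace slot 3: 2·((-15)+(-38)) − (-6) = -100 → (-15,-38,-100)
replace slot 1: 2·((-38)+(-100)) − (-15) = -261 → (-261,-38,-100)

-261,-38,-100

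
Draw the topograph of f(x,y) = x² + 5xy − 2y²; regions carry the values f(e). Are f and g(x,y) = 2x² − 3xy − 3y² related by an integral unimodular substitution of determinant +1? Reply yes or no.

D₁ = 33, D₂ = 33
river cycle of f (length 4): (-2, 3, 3), (3, 3, -2), (-2, 5, 1), (1, 5, -2)
river cycle of g (length 4): (-3, 3, 2), (2, 5, -1), (-1, 5, 2), (2, 3, -3)
cycles differ ⇒ inequivalent

no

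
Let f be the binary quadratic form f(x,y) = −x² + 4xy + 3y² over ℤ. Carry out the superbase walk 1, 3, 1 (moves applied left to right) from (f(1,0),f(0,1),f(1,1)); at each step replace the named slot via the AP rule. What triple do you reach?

start (-1,3,6) = (f(1,0),f(0,1),f(1,1))
replace slot 1: 2·(3+6) − (-1) = 19 → (19,3,6)
replace slot 3: 2·(19+3) − 6 = 38 → (19,3,38)
replace slot 1: 2·(3+38) − 19 = 63 → (63,3,38)

63,3,38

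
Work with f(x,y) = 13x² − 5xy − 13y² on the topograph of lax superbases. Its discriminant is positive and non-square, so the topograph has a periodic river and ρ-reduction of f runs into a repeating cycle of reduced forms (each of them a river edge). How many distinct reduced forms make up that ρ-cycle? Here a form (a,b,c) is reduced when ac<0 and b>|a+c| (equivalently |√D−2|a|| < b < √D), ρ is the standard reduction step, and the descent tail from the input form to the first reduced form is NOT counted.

D = 701, ⌊√D⌋ = 26
descent: ρ → (-13,5,13)  [lands on river]
river: ρ → (13,21,-5)
river: ρ → (-5,19,17)
river: ρ → (17,15,-7)
river: ρ → (-7,13,19)
river: ρ → (19,25,-1)
river: ρ → (-1,25,19)
river: ρ → (19,13,-7)
river: ρ → (-7,15,17)
river: ρ → (17,19,-5)
river: ρ → (-5,21,13)
river: ρ → (13,5,-13)
river: ρ → (-13,21,5)
river: ρ → (5,19,-17)
river: ρ → (-17,15,7)
river: ρ → (7,13,-19)
river: ρ → (-19,25,1)
river: ρ → (1,25,-19)
river: ρ → (-19,13,7)
river: ρ → (7,15,-17)
river: ρ → (-17,19,5)
river: ρ → (5,21,-13)
ρ-cycle length = 22 (tail of 1 descent step not counted)

22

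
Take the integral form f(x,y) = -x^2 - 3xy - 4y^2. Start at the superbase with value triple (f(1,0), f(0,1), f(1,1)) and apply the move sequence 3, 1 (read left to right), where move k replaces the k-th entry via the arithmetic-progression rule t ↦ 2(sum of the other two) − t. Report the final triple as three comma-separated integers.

start (-1,-4,-8) = (f(1,0),f(0,1),f(1,1))
replace slot 3: 2·((-1)+(-4)) − (-8) = -2 → (-1,-4,-2)
replace slot 1: 2·((-4)+(-2)) − (-1) = -11 → (-11,-4,-2)

-11,-4,-2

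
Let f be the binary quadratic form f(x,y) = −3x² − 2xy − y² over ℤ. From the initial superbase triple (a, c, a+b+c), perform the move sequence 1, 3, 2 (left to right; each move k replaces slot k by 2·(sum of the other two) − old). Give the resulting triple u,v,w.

start (-3,-1,-6) = (f(1,0),f(0,1),f(1,1))
replace slot 1: 2·((-1)+(-6)) − (-3) = -11 → (-11,-1,-6)
replace slot 3: 2·((-11)+(-1)) − (-6) = -18 → (-11,-1,-18)
replace slot 2: 2·((-11)+(-18)) − (-1) = -57 → (-11,-57,-18)

-11,-57,-18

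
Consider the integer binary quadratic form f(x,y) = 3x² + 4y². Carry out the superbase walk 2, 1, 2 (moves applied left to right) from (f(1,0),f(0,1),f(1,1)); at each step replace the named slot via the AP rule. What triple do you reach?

start (3,4,7) = (f(1,0),f(0,1),f(1,1))
replace slot 2: 2·(3+7) − 4 = 16 → (3,16,7)
replace slot 1: 2·(16+7) − 3 = 43 → (43,16,7)
replace slot 2: 2·(43+7) − 16 = 84 → (43,84,7)

43,84,7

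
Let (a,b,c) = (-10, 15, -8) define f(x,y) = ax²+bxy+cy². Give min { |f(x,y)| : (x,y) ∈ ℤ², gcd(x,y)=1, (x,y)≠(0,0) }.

translate: b→5 (≡-15 mod 20), so (10,-15,8)→(10,5,3)
flip: (10,5,3)→(3,-5,10)
translate: b→1 (≡-5 mod 6), so (3,-5,10)→(3,1,8)
reduced (well bottom): (3,1,8) with a≤c, −a<b≤a
well minimum |f| = |-3| = 3 (negative-definite)

3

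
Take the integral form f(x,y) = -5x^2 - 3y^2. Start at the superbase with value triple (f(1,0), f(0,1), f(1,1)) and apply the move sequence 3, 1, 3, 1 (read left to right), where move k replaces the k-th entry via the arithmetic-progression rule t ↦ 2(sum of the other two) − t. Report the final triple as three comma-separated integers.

start (-5,-3,-8) = (f(1,0),f(0,1),f(1,1))
replace slot 3: 2·((-5)+(-3)) − (-8) = -8 → (-5,-3,-8)
replace slot 1: 2·((-3)+(-8)) − (-5) = -17 → (-17,-3,-8)
replace slot 3: 2·((-17)+(-3)) − (-8) = -32 → (-17,-3,-32)
replace slot 1: 2·((-3)+(-32)) − (-17) = -53 → (-53,-3,-32)

-53,-3,-32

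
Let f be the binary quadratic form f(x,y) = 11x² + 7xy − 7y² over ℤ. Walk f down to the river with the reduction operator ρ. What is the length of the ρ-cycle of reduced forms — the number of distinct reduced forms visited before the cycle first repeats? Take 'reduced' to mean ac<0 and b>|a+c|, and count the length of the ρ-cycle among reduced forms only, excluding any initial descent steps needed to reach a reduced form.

D = 357, ⌊√D⌋ = 18
river: ρ → (-7,7,11)
river: ρ → (11,15,-3)
river: ρ → (-3,15,11)
river: ρ → (11,7,-7)
ρ-cycle length = 4 (tail of 0 descent steps not counted)

4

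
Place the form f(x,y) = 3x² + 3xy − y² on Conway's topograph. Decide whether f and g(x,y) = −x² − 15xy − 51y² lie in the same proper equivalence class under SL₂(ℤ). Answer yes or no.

D₁ = 21, D₂ = 21
river cycle of f (length 2): (-1, 3, 3), (3, 3, -1)
river cycle of g (length 2): (-1, 3, 3), (3, 3, -1)
cycles coincide ⇒ equivalent

yes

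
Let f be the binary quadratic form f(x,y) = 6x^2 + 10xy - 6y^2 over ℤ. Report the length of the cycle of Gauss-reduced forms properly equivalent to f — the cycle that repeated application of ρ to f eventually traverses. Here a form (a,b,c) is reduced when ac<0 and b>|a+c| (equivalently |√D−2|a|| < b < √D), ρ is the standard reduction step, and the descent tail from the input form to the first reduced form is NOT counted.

D = 244, ⌊√D⌋ = 15
river: ρ → (-6,14,2)
river: ρ → (2,14,-6)
river: ρ → (-6,10,6)
river: ρ → (6,14,-2)
river: ρ → (-2,14,6)
river: ρ → (6,10,-6)
ρ-cycle length = 6 (tail of 0 descent steps not counted)

6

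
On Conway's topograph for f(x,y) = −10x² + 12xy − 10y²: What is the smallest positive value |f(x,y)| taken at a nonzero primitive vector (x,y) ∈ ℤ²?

translate: b→8 (≡-12 mod 20), so (10,-12,10)→(10,8,8)
flip: (10,8,8)→(8,-8,10)
translate: b→8 (≡-8 mod 16), so (8,-8,10)→(8,8,10)
reduced (well bottom): (8,8,10) with a≤c, −a<b≤a
well minimum |f| = |-8| = 8 (negative-definite)

8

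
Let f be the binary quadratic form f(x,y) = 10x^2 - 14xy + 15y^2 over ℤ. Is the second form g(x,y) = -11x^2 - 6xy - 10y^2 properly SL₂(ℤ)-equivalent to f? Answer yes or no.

D₁ = -404, D₂ = -404
f: translate: b→6 (≡-14 mod 20), so (10,-14,15)→(10,6,11)
f: reduced (well bottom): (10,6,11) with a≤c, −a<b≤a
g is negative-definite; reduce −g:
−g: flip: (11,6,10)→(10,-6,11)
−g: reduced (well bottom): (10,-6,11) with a≤c, −a<b≤a
flip sign back: reduced form of g is (-10,6,-11)
reduced forms (10, 6, 11) vs (-10, 6, -11) ⇒ inequivalent

no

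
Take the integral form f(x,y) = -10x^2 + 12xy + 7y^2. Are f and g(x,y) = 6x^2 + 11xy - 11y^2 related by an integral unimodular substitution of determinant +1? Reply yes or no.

D₁ = 424, D₂ = 385
discriminants differ ⇒ not SL₂(ℤ)-equivalent

no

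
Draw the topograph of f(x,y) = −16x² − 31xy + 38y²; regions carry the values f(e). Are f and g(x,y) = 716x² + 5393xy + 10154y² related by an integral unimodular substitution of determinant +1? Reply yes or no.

D₁ = 3393, D₂ = 3393
river cycle of f (length 8): (38, 31, -16), (-16, 33, 36), (36, 39, -13), (-13, 39, 36), (36, 33, -16), (-16, 31, 38), (38, 45, -9), (-9, 45, 38)
river cycle of g (length 8): (38, 31, -16), (-16, 33, 36), (36, 39, -13), (-13, 39, 36), (36, 33, -16), (-16, 31, 38), (38, 45, -9), (-9, 45, 38)
cycles coincide ⇒ equivalent

yes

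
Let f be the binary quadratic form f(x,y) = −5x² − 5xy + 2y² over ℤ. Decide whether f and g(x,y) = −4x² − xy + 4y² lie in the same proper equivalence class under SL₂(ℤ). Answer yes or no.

D₁ = 65, D₂ = 65
river cycle of f (length 6): (2, 5, -5), (-5, 5, 2), (2, 7, -2), (-2, 5, 5), (5, 5, -2), (-2, 7, 2)
river cycle of g (length 6): (4, 1, -4), (-4, 7, 1), (1, 7, -4), (-4, 1, 4), (4, 7, -1), (-1, 7, 4)
cycles differ ⇒ inequivalent

no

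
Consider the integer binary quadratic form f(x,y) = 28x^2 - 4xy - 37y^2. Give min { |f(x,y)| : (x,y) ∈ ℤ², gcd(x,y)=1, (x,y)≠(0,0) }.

descent: ρ → (-37,4,28)
descent: ρ → (28,52,-13)  [lands on river]
river: ρ → (-13,52,28)
river: ρ → (28,60,-5)
river: ρ → (-5,60,28)
closes: descent 2, river 4
min |a| on river = 5

5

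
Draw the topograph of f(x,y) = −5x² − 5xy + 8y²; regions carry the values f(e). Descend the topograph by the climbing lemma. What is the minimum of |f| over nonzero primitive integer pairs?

descent: ρ → (8,5,-5)  [lands on river]
river: ρ → (-5,5,8)
river: ρ → (8,11,-2)
river: ρ → (-2,13,2)
river: ρ → (2,11,-8)
river: ρ → (-8,5,5)
river: ρ → (5,5,-8)
river: ρ → (-8,11,2)
river: ρ → (2,13,-2)
river: ρ → (-2,11,8)
closes: descent 1, river 10
min |a| on river = 2

2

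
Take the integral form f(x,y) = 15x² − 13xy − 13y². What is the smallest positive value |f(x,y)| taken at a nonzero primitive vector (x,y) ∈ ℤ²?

descent: ρ → (-13,13,15)  [lands on river]
river: ρ → (15,17,-11)
river: ρ → (-11,27,5)
river: ρ → (5,23,-21)
river: ρ → (-21,19,7)
river: ρ → (7,23,-15)
river: ρ → (-15,7,15)
river: ρ → (15,23,-7)
river: ρ → (-7,19,21)
river: ρ → (21,23,-5)
river: ρ → (-5,27,11)
river: ρ → (11,17,-15)
river: ρ → (-15,13,13)
river: ρ → (13,13,-15)
river: ρ → (-15,17,11)
river: ρ → (11,27,-5)
river: ρ → (-5,23,21)
river: ρ → (21,19,-7)
river: ρ → (-7,23,15)
river: ρ → (15,7,-15)
river: ρ → (-15,23,7)
river: ρ → (7,19,-21)
river: ρ → (-21,23,5)
river: ρ → (5,27,-11)
river: ρ → (-11,17,15)
river: ρ → (15,13,-13)
closes: descent 1, river 26
min |a| on river = 5

5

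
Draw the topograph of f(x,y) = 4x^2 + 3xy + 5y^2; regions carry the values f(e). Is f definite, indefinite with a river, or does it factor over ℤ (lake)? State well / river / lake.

D = b²−4ac = 3² − 4·4·5 = -71
D < 0 ⇒ definite ⇒ every region one sign ⇒ single well

well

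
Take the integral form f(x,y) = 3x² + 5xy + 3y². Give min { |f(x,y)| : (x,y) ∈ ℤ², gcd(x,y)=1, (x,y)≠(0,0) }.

translate: b→-1 (≡5 mod 6), so (3,5,3)→(3,-1,1)
flip: (3,-1,1)→(1,1,3)
reduced (well bottom): (1,1,3) with a≤c, −a<b≤a
well minimum = a = 1

1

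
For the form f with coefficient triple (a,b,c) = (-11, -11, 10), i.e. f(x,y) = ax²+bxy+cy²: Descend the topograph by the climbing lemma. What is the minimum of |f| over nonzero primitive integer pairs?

descent: ρ → (10,11,-11)  [lands on river]
river: ρ → (-11,11,10)
river: ρ → (10,9,-12)
river: ρ → (-12,15,7)
river: ρ → (7,13,-14)
river: ρ → (-14,15,6)
river: ρ → (6,21,-5)
river: ρ → (-5,19,10)
river: ρ → (10,21,-3)
river: ρ → (-3,21,10)
river: ρ → (10,19,-5)
river: ρ → (-5,21,6)
river: ρ → (6,15,-14)
river: ρ → (-14,13,7)
river: ρ → (7,15,-12)
river: ρ → (-12,9,10)
closes: descent 1, river 16
min |a| on river = 3

3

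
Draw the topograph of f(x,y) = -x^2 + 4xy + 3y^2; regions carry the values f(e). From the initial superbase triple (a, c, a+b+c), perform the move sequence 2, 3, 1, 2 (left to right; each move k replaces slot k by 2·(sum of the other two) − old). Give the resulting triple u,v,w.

start (-1,3,6) = (f(1,0),f(0,1),f(1,1))
replace slot 2: 2·((-1)+6) − 3 = 7 → (-1,7,6)
replace slot 3: 2·((-1)+7) − 6 = 6 → (-1,7,6)
replace slot 1: 2·(7+6) − (-1) = 27 → (27,7,6)
replace slot 2: 2·(27+6) − 7 = 59 → (27,59,6)

27,59,6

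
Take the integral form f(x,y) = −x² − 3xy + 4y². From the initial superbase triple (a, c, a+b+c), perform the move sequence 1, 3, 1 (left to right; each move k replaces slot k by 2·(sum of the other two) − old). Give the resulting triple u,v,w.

start (-1,4,0) = (f(1,0),f(0,1),f(1,1))
replace slot 1: 2·(4+0) − (-1) = 9 → (9,4,0)
replace slot 3: 2·(9+4) − 0 = 26 → (9,4,26)
replace slot 1: 2·(4+26) − 9 = 51 → (51,4,26)

51,4,26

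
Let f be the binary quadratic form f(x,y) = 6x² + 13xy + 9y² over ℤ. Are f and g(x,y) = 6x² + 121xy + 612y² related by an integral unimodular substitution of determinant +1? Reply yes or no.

D₁ = -47, D₂ = -47
f: translate: b→1 (≡13 mod 12), so (6,13,9)→(6,1,2)
f: flip: (6,1,2)→(2,-1,6)
f: reduced (well bottom): (2,-1,6) with a≤c, −a<b≤a
g: translate: b→1 (≡121 mod 12), so (6,121,612)→(6,1,2)
g: flip: (6,1,2)→(2,-1,6)
g: reduced (well bottom): (2,-1,6) with a≤c, −a<b≤a
reduced forms (2, -1, 6) vs (2, -1, 6) ⇒ equivalent

yes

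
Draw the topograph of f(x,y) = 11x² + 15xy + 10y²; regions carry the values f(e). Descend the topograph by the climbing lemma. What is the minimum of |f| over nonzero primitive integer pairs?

translate: b→-7 (≡15 mod 22), so (11,15,10)→(11,-7,6)
flip: (11,-7,6)→(6,7,11)
translate: b→-5 (≡7 mod 12), so (6,7,11)→(6,-5,10)
reduced (well bottom): (6,-5,10) with a≤c, −a<b≤a
well minimum = a = 6

6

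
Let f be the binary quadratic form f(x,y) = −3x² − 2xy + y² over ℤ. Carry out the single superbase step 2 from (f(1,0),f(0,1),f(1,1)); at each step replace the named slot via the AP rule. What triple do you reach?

start (-3,1,-4) = (f(1,0),f(0,1),f(1,1))
replace slot 2: 2·((-3)+(-4)) − 1 = -15 → (-3,-15,-4)

-3,-15,-4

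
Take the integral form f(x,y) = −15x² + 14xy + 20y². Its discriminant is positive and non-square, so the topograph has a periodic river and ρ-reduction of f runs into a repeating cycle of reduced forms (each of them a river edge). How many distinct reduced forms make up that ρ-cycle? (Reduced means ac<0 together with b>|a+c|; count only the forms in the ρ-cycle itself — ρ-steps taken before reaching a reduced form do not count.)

D = 1396, ⌊√D⌋ = 37
river: ρ → (20,26,-9)
river: ρ → (-9,28,17)
river: ρ → (17,6,-20)
river: ρ → (-20,34,3)
river: ρ → (3,32,-31)
river: ρ → (-31,30,4)
river: ρ → (4,34,-15)
river: ρ → (-15,26,12)
river: ρ → (12,22,-19)
river: ρ → (-19,16,15)
river: ρ → (15,14,-20)
river: ρ → (-20,26,9)
river: ρ → (9,28,-17)
river: ρ → (-17,6,20)
river: ρ → (20,34,-3)
river: ρ → (-3,32,31)
river: ρ → (31,30,-4)
river: ρ → (-4,34,15)
river: ρ → (15,26,-12)
river: ρ → (-12,22,19)
river: ρ → (19,16,-15)
river: ρ → (-15,14,20)
ρ-cycle length = 22 (tail of 0 descent steps not counted)

22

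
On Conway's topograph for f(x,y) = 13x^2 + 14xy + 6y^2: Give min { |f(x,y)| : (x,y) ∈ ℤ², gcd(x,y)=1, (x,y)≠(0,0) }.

translate: b→-12 (≡14 mod 26), so (13,14,6)→(13,-12,5)
flip: (13,-12,5)→(5,12,13)
translate: b→2 (≡12 mod 10), so (5,12,13)→(5,2,6)
reduced (well bottom): (5,2,6) with a≤c, −a<b≤a
well minimum = a = 5

5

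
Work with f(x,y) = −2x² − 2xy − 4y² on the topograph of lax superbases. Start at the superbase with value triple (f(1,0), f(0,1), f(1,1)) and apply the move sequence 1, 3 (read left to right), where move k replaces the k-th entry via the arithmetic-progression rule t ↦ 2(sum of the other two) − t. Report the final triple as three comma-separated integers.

start (-2,-4,-8) = (f(1,0),f(0,1),f(1,1))
replace slot 1: 2·((-4)+(-8)) − (-2) = -22 → (-22,-4,-8)
replace slot 3: 2·((-22)+(-4)) − (-8) = -44 → (-22,-4,-44)

-22,-4,-44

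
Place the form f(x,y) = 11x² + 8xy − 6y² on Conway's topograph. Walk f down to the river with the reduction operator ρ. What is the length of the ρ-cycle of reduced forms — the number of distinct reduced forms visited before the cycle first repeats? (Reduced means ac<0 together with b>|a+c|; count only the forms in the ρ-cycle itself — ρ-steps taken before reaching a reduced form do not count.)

D = 328, ⌊√D⌋ = 18
river: ρ → (-6,16,3)
river: ρ → (3,14,-11)
river: ρ → (-11,8,6)
river: ρ → (6,16,-3)
river: ρ → (-3,14,11)
river: ρ → (11,8,-6)
ρ-cycle length = 6 (tail of 0 descent steps not counted)

6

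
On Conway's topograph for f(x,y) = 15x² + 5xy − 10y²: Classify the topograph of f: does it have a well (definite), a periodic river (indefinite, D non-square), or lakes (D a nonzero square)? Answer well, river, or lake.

D = b²−4ac = 5² − 4·15·(-10) = 625
D = 25² is a perfect square ⇒ form factors over ℤ ⇒ lakes

lake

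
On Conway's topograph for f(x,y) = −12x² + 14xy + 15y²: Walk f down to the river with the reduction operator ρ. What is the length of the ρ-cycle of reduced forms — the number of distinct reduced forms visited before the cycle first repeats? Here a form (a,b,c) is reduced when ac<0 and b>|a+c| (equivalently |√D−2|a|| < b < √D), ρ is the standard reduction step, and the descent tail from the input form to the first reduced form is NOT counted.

D = 916, ⌊√D⌋ = 30
river: ρ → (15,16,-11)
river: ρ → (-11,28,3)
river: ρ → (3,26,-20)
river: ρ → (-20,14,9)
river: ρ → (9,22,-12)
river: ρ → (-12,26,5)
river: ρ → (5,24,-17)
river: ρ → (-17,10,12)
river: ρ → (12,14,-15)
river: ρ → (-15,16,11)
river: ρ → (11,28,-3)
river: ρ → (-3,26,20)
river: ρ → (20,14,-9)
river: ρ → (-9,22,12)
river: ρ → (12,26,-5)
river: ρ → (-5,24,17)
river: ρ → (17,10,-12)
river: ρ → (-12,14,15)
ρ-cycle length = 18 (tail of 0 descent steps not counted)

18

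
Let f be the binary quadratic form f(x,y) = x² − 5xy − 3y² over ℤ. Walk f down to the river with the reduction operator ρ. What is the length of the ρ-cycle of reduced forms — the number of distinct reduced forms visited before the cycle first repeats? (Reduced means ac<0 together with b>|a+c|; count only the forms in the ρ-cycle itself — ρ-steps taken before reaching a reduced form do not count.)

D = 37, ⌊√D⌋ = 6
descent: ρ → (-3,5,1)  [lands on river]
river: ρ → (1,5,-3)
river: ρ → (-3,1,3)
river: ρ → (3,5,-1)
river: ρ → (-1,5,3)
river: ρ → (3,1,-3)
ρ-cycle length = 6 (tail of 1 descent step not counted)

6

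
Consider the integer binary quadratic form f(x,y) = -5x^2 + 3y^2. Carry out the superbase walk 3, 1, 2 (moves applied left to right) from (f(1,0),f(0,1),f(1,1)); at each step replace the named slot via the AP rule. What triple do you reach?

start (-5,3,-2) = (f(1,0),f(0,1),f(1,1))
replace slot 3: 2·((-5)+3) − (-2) = -2 → (-5,3,-2)
replace slot 1: 2·(3+(-2)) − (-5) = 7 → (7,3,-2)
replace slot 2: 2·(7+(-2)) − 3 = 7 → (7,7,-2)

7,7,-2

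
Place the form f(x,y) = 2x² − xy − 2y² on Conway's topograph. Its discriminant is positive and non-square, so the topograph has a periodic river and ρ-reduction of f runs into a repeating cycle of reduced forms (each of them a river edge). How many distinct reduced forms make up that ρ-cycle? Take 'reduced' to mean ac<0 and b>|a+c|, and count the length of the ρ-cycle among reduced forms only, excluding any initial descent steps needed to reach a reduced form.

D = 17, ⌊√D⌋ = 4
descent: ρ → (-2,1,2)  [lands on river]
river: ρ → (2,3,-1)
river: ρ → (-1,3,2)
river: ρ → (2,1,-2)
river: ρ → (-2,3,1)
river: ρ → (1,3,-2)
ρ-cycle length = 6 (tail of 1 descent step not counted)

6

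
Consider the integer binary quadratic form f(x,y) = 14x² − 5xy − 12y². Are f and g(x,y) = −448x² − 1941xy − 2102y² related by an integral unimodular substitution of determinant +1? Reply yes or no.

D₁ = 697, D₂ = 697
river cycle of f (length 10): (-12, 5, 14), (14, 23, -3), (-3, 25, 6), (6, 23, -7), (-7, 19, 12), (12, 5, -14), (-14, 23, 3), (3, 25, -6), (-6, 23, 7), (7, 19, -12)
river cycle of g (length 10): (-12, 5, 14), (14, 23, -3), (-3, 25, 6), (6, 23, -7), (-7, 19, 12), (12, 5, -14), (-14, 23, 3), (3, 25, -6), (-6, 23, 7), (7, 19, -12)
cycles coincide ⇒ equivalent

yes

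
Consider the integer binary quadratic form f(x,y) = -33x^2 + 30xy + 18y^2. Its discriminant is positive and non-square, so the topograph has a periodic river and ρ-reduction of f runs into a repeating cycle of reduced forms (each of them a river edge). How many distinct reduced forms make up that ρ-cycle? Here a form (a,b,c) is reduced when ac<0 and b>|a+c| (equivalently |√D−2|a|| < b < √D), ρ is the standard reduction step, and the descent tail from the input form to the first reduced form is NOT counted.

D = 3276, ⌊√D⌋ = 57
river: ρ → (18,42,-21)
river: ρ → (-21,42,18)
river: ρ → (18,30,-33)
river: ρ → (-33,36,15)
river: ρ → (15,54,-6)
river: ρ → (-6,54,15)
river: ρ → (15,36,-33)
river: ρ → (-33,30,18)
ρ-cycle length = 8 (tail of 0 descent steps not counted)

8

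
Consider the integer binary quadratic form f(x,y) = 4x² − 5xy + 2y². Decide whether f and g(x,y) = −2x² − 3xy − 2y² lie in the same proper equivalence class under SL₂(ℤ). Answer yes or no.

D₁ = -7, D₂ = -7
f: translate: b→3 (≡-5 mod 8), so (4,-5,2)→(4,3,1)
f: flip: (4,3,1)→(1,-3,4)
f: translate: b→1 (≡-3 mod 2), so (1,-3,4)→(1,1,2)
f: reduced (well bottom): (1,1,2) with a≤c, −a<b≤a
g is negative-definite; reduce −g:
−g: translate: b→-1 (≡3 mod 4), so (2,3,2)→(2,-1,1)
−g: flip: (2,-1,1)→(1,1,2)
−g: reduced (well bottom): (1,1,2) with a≤c, −a<b≤a
flip sign back: reduced form of g is (-1,-1,-2)
reduced forms (1, 1, 2) vs (-1, -1, -2) ⇒ inequivalent

no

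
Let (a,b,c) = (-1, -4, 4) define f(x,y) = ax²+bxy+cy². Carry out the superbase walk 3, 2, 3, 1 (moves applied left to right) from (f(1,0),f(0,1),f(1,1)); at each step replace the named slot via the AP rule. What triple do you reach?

start (-1,4,-1) = (f(1,0),f(0,1),f(1,1))
replace slot 3: 2·((-1)+4) − (-1) = 7 → (-1,4,7)
replace slot 2: 2·((-1)+7) − 4 = 8 → (-1,8,7)
replace slot 3: 2·((-1)+8) − 7 = 7 → (-1,8,7)
replace slot 1: 2·(8+7) − (-1) = 31 → (31,8,7)

31,8,7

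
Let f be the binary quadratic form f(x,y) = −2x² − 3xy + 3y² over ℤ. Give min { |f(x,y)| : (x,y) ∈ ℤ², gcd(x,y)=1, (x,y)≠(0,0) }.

descent: ρ → (3,3,-2)  [lands on river]
river: ρ → (-2,5,1)
river: ρ → (1,5,-2)
river: ρ → (-2,3,3)
closes: descent 1, river 4
min |a| on river = 1

1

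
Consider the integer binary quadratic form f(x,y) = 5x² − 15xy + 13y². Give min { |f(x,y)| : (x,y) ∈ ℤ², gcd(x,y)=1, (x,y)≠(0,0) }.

translate: b→5 (≡-15 mod 10), so (5,-15,13)→(5,5,3)
flip: (5,5,3)→(3,-5,5)
translate: b→1 (≡-5 mod 6), so (3,-5,5)→(3,1,3)
reduced (well bottom): (3,1,3) with a≤c, −a<b≤a
well minimum = a = 3

3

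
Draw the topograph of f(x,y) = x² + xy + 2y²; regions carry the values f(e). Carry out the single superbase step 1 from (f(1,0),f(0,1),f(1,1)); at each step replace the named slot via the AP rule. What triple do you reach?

start (1,2,4) = (f(1,0),f(0,1),f(1,1))
replace slot 1: 2·(2+4) − 1 = 11 → (11,2,4)

11,2,4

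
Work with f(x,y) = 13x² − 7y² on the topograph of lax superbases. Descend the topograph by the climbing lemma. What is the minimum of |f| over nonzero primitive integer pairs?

descent: ρ → (-7,14,6)  [lands on river]
river: ρ → (6,10,-11)
river: ρ → (-11,12,5)
river: ρ → (5,18,-2)
river: ρ → (-2,18,5)
river: ρ → (5,12,-11)
river: ρ → (-11,10,6)
river: ρ → (6,14,-7)
closes: descent 1, river 8
min |a| on river = 2

2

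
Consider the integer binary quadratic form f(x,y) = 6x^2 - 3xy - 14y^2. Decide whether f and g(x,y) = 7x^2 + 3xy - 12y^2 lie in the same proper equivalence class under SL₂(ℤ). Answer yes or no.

D₁ = 345, D₂ = 345
river cycle of f (length 10): (6, 9, -11), (-11, 13, 4), (4, 11, -14), (-14, 17, 1), (1, 17, -14), (-14, 11, 4), (4, 13, -11), (-11, 9, 6), (6, 15, -5), (-5, 15, 6)
river cycle of g (length 10): (7, 17, -2), (-2, 15, 15), (15, 15, -2), (-2, 17, 7), (7, 11, -8), (-8, 5, 10), (10, 15, -3), (-3, 15, 10), (10, 5, -8), (-8, 11, 7)
cycles differ ⇒ inequivalent

no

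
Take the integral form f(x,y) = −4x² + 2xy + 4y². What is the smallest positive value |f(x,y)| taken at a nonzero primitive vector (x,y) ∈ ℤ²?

river: ρ → (4,6,-2)
river: ρ → (-2,6,4)
river: ρ → (4,2,-4)
river: ρ → (-4,6,2)
river: ρ → (2,6,-4)
river: ρ → (-4,2,4)
closes: descent 0, river 6
min |a| on river = 2

2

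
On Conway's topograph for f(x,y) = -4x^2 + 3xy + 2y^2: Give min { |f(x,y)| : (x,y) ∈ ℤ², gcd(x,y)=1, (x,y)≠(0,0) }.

river: ρ → (2,5,-2)
river: ρ → (-2,3,4)
river: ρ → (4,5,-1)
river: ρ → (-1,5,4)
river: ρ → (4,3,-2)
river: ρ → (-2,5,2)
river: ρ → (2,3,-4)
river: ρ → (-4,5,1)
river: ρ → (1,5,-4)
river: ρ → (-4,3,2)
closes: descent 0, river 10
min |a| on river = 1

1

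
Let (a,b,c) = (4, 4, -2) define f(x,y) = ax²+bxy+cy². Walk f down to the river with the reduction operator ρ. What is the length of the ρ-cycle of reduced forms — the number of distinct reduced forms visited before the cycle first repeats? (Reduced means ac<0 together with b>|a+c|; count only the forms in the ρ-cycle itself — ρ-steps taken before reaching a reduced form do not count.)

D = 48, ⌊√D⌋ = 6
river: ρ → (-2,4,4)
river: ρ → (4,4,-2)
ρ-cycle length = 2 (tail of 0 descent steps not counted)

2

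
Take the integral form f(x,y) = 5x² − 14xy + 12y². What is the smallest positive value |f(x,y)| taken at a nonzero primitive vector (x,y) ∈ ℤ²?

translate: b→-4 (≡-14 mod 10), so (5,-14,12)→(5,-4,3)
flip: (5,-4,3)→(3,4,5)
translate: b→-2 (≡4 mod 6), so (3,4,5)→(3,-2,4)
reduced (well bottom): (3,-2,4) with a≤c, −a<b≤a
well minimum = a = 3

3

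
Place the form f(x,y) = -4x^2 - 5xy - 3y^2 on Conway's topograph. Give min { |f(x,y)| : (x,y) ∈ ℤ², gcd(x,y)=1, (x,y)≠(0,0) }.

translate: b→-3 (≡5 mod 8), so (4,5,3)→(4,-3,2)
flip: (4,-3,2)→(2,3,4)
translate: b→-1 (≡3 mod 4), so (2,3,4)→(2,-1,3)
reduced (well bottom): (2,-1,3) with a≤c, −a<b≤a
well minimum |f| = |-2| = 2 (negative-definite)

2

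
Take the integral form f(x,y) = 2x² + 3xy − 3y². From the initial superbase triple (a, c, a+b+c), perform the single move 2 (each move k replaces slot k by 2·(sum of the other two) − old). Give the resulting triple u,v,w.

start (2,-3,2) = (f(1,0),f(0,1),f(1,1))
replace slot 2: 2·(2+2) − (-3) = 11 → (2,11,2)

2,11,2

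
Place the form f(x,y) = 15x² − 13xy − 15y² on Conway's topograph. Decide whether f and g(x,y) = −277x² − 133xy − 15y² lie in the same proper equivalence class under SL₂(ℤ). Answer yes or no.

D₁ = 1069, D₂ = 1069
river cycle of f (length 38): (-15, 13, 15), (15, 17, -13), (-13, 9, 19), (19, 29, -3), (-3, 31, 9), (9, 23, -15), (-15, 7, 17), (17, 27, -5), (-5, 23, 27), (27, 31, -1), … (28 more)
river cycle of g (length 38): (-15, 13, 15), (15, 17, -13), (-13, 9, 19), (19, 29, -3), (-3, 31, 9), (9, 23, -15), (-15, 7, 17), (17, 27, -5), (-5, 23, 27), (27, 31, -1), … (28 more)
cycles coincide ⇒ equivalent

yes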